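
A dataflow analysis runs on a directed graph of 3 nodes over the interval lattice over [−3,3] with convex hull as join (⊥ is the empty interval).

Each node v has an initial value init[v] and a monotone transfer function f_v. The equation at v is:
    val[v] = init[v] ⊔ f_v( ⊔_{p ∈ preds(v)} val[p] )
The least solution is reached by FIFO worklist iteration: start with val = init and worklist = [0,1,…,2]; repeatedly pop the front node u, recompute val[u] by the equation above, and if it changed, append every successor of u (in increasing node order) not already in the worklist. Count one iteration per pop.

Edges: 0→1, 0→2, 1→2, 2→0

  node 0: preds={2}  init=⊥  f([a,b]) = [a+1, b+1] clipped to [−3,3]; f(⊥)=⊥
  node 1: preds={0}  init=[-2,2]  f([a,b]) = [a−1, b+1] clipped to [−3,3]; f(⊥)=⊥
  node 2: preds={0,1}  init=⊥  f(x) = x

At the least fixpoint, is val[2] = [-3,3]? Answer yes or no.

no

Trace (7 dequeues):
  [1] u=0 | in ⊥ | out ⊥ | ==
  [2] u=1 | in ⊥ | out [-2,2] | ==
  [3] u=2 | in [-2,2] | out [-2,2] | prev ⊥ | push {0}
  [4] u=0 | in [-2,2] | out [-1,3] | prev ⊥ | push {1,2}
  [5] u=1 | in [-1,3] | out [-2,3] | prev [-2,2] | push {}
  [6] u=2 | in [-2,3] | out [-2,3] | prev [-2,2] | push {0}
  [7] u=0 | in [-2,3] | out [-1,3] | ==

Converged values:
  [0] [-1,3]
  [1] [-2,3]
  [2] [-2,3]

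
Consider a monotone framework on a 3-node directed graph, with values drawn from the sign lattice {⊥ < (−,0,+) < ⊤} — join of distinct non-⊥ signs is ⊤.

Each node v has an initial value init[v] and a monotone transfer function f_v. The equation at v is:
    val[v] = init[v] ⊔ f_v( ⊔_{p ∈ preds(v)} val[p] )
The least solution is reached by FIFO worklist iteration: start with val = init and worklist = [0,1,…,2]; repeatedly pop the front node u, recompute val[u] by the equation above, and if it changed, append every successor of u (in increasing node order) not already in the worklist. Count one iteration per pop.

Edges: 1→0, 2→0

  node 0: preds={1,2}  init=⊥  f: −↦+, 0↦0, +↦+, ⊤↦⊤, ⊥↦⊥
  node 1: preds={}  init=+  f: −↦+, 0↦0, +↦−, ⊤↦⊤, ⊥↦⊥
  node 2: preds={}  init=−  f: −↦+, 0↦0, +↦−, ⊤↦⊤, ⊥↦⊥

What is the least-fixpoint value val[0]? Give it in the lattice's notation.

Iteration log — 3 steps:
  step 1. node 0  ⊔preds=⊤  new=⊤  old=⊥  +wl: 
  step 2. node 1  ⊔preds=⊥  new=+  stable
  step 3. node 2  ⊔preds=⊥  new=−  stable

Least fixpoint reached:
  node 0: ⊤
  node 1: +
  node 2: −

⊤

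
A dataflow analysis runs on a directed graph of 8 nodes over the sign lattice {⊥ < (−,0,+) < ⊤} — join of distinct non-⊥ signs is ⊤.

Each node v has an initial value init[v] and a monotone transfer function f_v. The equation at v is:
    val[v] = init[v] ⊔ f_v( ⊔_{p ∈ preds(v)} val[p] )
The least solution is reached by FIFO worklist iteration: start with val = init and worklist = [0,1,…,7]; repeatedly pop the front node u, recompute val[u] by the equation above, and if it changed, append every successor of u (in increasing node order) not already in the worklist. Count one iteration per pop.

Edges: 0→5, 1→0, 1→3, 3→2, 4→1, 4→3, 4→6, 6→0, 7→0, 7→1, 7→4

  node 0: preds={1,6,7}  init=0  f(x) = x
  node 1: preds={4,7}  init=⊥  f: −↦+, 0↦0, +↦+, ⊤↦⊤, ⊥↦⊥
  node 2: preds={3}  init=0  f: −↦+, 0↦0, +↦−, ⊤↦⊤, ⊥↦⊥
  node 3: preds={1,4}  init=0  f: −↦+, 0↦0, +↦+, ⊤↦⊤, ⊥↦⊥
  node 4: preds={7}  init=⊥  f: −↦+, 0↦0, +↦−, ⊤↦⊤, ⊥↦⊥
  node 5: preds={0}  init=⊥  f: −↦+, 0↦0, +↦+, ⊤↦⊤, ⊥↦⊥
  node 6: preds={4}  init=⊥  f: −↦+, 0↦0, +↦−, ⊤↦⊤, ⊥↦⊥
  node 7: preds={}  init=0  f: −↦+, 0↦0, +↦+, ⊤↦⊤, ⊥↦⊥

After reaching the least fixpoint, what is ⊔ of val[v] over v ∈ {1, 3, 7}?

0

Worklist (11 pops):
  #1 pop 0: in=0 → 0 (no change)
  #2 pop 1: in=0 → 0 (was ⊥); enqueue [0]
  #3 pop 2: in=0 → 0 (no change)
  #4 pop 3: in=0 → 0 (no change)
  #5 pop 4: in=0 → 0 (was ⊥); enqueue [1,3]
  #6 pop 5: in=0 → 0 (was ⊥); enqueue []
  #7 pop 6: in=0 → 0 (was ⊥); enqueue []
  #8 pop 7: in=⊥ → 0 (no change)
  #9 pop 0: in=0 → 0 (no change)
  #10 pop 1: in=0 → 0 (no change)
  #11 pop 3: in=0 → 0 (no change)

Fixpoint:
  val[0] = 0
  val[1] = 0
  val[2] = 0
  val[3] = 0
  val[4] = 0
  val[5] = 0
  val[6] = 0
  val[7] = 0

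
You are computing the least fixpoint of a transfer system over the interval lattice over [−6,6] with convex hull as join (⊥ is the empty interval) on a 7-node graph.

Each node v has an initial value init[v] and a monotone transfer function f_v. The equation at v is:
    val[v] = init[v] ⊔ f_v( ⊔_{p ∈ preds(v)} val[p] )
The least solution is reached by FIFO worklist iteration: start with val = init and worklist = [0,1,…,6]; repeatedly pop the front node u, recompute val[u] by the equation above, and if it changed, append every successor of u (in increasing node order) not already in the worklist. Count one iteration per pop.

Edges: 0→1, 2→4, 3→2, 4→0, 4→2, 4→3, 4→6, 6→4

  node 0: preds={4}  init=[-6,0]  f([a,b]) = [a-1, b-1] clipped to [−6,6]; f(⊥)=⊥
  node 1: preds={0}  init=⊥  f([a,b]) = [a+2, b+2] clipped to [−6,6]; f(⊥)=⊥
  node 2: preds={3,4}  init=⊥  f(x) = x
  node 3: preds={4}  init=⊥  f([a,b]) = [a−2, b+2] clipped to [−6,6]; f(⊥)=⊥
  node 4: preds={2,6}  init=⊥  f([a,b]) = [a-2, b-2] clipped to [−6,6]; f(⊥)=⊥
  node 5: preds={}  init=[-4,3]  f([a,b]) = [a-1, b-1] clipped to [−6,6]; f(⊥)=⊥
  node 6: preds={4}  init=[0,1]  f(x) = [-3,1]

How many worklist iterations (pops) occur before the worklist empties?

21

Worklist (21 pops):
  #1 pop 0: in=⊥ → [-6,0] (no change)
  #2 pop 1: in=[-6,0] → [-4,2] (was ⊥); enqueue []
  #3 pop 2: in=⊥ → ⊥ (no change)
  #4 pop 3: in=⊥ → ⊥ (no change)
  #5 pop 4: in=[0,1] → [-2,-1] (was ⊥); enqueue [0,2,3]
  #6 pop 5: in=⊥ → [-4,3] (no change)
  #7 pop 6: in=[-2,-1] → [-3,1] (was [0,1]); enqueue [4]
  #8 pop 0: in=[-2,-1] → [-6,0] (no change)
  #9 pop 2: in=[-2,-1] → [-2,-1] (was ⊥); enqueue []
  #10 pop 3: in=[-2,-1] → [-4,1] (was ⊥); enqueue [2]
  #11 pop 4: in=[-3,1] → [-5,-1] (was [-2,-1]); enqueue [0,3,6]
  #12 pop 2: in=[-5,1] → [-5,1] (was [-2,-1]); enqueue [4]
  #13 pop 0: in=[-5,-1] → [-6,0] (no change)
  #14 pop 3: in=[-5,-1] → [-6,1] (was [-4,1]); enqueue [2]
  #15 pop 6: in=[-5,-1] → [-3,1] (no change)
  #16 pop 4: in=[-5,1] → [-6,-1] (was [-5,-1]); enqueue [0,3,6]
  #17 pop 2: in=[-6,1] → [-6,1] (was [-5,1]); enqueue [4]
  #18 pop 0: in=[-6,-1] → [-6,0] (no change)
  #19 pop 3: in=[-6,-1] → [-6,1] (no change)
  #20 pop 6: in=[-6,-1] → [-3,1] (no change)
  #21 pop 4: in=[-6,1] → [-6,-1] (no change)

Fixpoint:
  val[0] = [-6,0]
  val[1] = [-4,2]
  val[2] = [-6,1]
  val[3] = [-6,1]
  val[4] = [-6,-1]
  val[5] = [-4,3]
  val[6] = [-3,1]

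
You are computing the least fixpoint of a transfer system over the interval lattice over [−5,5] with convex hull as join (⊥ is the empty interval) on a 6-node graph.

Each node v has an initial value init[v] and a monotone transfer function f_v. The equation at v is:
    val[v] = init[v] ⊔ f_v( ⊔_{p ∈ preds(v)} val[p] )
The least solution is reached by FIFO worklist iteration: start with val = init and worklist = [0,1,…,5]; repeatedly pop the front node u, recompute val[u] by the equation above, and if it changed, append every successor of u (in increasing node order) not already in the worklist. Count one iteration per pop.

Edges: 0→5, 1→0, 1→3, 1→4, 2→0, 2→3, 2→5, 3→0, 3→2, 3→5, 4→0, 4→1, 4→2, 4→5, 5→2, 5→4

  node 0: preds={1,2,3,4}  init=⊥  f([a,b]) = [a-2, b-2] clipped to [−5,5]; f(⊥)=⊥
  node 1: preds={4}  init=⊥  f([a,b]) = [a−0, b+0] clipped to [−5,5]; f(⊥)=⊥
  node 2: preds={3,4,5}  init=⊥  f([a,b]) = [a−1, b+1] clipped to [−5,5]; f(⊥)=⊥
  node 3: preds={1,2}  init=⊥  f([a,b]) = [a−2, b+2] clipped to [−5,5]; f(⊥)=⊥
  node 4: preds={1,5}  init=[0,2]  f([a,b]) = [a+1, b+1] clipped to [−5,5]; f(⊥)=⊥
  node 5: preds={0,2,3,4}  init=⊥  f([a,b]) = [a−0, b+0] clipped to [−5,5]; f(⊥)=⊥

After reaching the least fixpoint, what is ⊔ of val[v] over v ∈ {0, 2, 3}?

Iteration log — 24 steps:
  step 1. node 0  ⊔preds=[0,2]  new=[-2,0]  old=⊥  +wl: 
  step 2. node 1  ⊔preds=[0,2]  new=[0,2]  old=⊥  +wl: 0
  step 3. node 2  ⊔preds=[0,2]  new=[-1,3]  old=⊥  +wl: 
  step 4. node 3  ⊔preds=[-1,3]  new=[-3,5]  old=⊥  +wl: 2
  step 5. node 4  ⊔preds=[0,2]  new=[0,3]  old=[0,2]  +wl: 1
  step 6. node 5  ⊔preds=[-3,5]  new=[-3,5]  old=⊥  +wl: 4
  step 7. node 0  ⊔preds=[-3,5]  new=[-5,3]  old=[-2,0]  +wl: 5
  step 8. node 2  ⊔preds=[-3,5]  new=[-4,5]  old=[-1,3]  +wl: 0,3
  step 9. node 1  ⊔preds=[0,3]  new=[0,3]  old=[0,2]  +wl: 
  step 10. node 4  ⊔preds=[-3,5]  new=[-2,5]  old=[0,3]  +wl: 1,2
  step 11. node 5  ⊔preds=[-5,5]  new=[-5,5]  old=[-3,5]  +wl: 4
  step 12. node 0  ⊔preds=[-4,5]  new=[-5,3]  stable
  step 13. node 3  ⊔preds=[-4,5]  new=[-5,5]  old=[-3,5]  +wl: 0,5
  step 14. node 1  ⊔preds=[-2,5]  new=[-2,5]  old=[0,3]  +wl: 3
  step 15. node 2  ⊔preds=[-5,5]  new=[-5,5]  old=[-4,5]  +wl: 
  step 16. node 4  ⊔preds=[-5,5]  new=[-4,5]  old=[-2,5]  +wl: 1,2
  step 17. node 0  ⊔preds=[-5,5]  new=[-5,3]  stable
  step 18. node 5  ⊔preds=[-5,5]  new=[-5,5]  stable
  step 19. node 3  ⊔preds=[-5,5]  new=[-5,5]  stable
  step 20. node 1  ⊔preds=[-4,5]  new=[-4,5]  old=[-2,5]  +wl: 0,3,4
  step 21. node 2  ⊔preds=[-5,5]  new=[-5,5]  stable
  step 22. node 0  ⊔preds=[-5,5]  new=[-5,3]  stable
  step 23. node 3  ⊔preds=[-5,5]  new=[-5,5]  stable
  step 24. node 4  ⊔preds=[-5,5]  new=[-4,5]  stable

Least fixpoint reached:
  node 0: [-5,3]
  node 1: [-4,5]
  node 2: [-5,5]
  node 3: [-5,5]
  node 4: [-4,5]
  node 5: [-5,5]

[-5,5]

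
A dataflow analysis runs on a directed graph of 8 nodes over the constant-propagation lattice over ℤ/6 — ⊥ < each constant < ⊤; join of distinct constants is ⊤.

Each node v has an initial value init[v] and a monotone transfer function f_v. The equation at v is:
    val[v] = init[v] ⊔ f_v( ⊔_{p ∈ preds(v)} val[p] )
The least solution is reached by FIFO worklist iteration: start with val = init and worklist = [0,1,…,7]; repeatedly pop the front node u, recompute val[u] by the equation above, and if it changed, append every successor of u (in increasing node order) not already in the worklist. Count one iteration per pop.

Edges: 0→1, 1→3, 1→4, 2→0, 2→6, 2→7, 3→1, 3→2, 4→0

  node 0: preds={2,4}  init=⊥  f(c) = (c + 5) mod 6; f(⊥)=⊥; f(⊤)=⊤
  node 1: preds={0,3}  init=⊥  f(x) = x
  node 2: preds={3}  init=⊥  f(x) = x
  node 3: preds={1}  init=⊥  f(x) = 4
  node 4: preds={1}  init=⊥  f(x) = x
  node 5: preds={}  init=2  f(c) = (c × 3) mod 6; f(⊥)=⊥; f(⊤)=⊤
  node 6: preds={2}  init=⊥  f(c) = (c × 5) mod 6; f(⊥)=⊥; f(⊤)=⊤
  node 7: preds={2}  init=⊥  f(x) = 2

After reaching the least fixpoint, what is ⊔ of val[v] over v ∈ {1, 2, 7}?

Iteration log — 20 steps:
  step 1. node 0  ⊔preds=⊥  new=⊥  stable
  step 2. node 1  ⊔preds=⊥  new=⊥  stable
  step 3. node 2  ⊔preds=⊥  new=⊥  stable
  step 4. node 3  ⊔preds=⊥  new=4  old=⊥  +wl: 1,2
  step 5. node 4  ⊔preds=⊥  new=⊥  stable
  step 6. node 5  ⊔preds=⊥  new=2  stable
  step 7. node 6  ⊔preds=⊥  new=⊥  stable
  step 8. node 7  ⊔preds=⊥  new=2  old=⊥  +wl: 
  step 9. node 1  ⊔preds=4  new=4  old=⊥  +wl: 3,4
  step 10. node 2  ⊔preds=4  new=4  old=⊥  +wl: 0,6,7
  step 11. node 3  ⊔preds=4  new=4  stable
  step 12. node 4  ⊔preds=4  new=4  old=⊥  +wl: 
  step 13. node 0  ⊔preds=4  new=3  old=⊥  +wl: 1
  step 14. node 6  ⊔preds=4  new=2  old=⊥  +wl: 
  step 15. node 7  ⊔preds=4  new=2  stable
  step 16. node 1  ⊔preds=⊤  new=⊤  old=4  +wl: 3,4
  step 17. node 3  ⊔preds=⊤  new=4  stable
  step 18. node 4  ⊔preds=⊤  new=⊤  old=4  +wl: 0
  step 19. node 0  ⊔preds=⊤  new=⊤  old=3  +wl: 1
  step 20. node 1  ⊔preds=⊤  new=⊤  stable

Least fixpoint reached:
  node 0: ⊤
  node 1: ⊤
  node 2: 4
  node 3: 4
  node 4: ⊤
  node 5: 2
  node 6: 2
  node 7: 2

⊤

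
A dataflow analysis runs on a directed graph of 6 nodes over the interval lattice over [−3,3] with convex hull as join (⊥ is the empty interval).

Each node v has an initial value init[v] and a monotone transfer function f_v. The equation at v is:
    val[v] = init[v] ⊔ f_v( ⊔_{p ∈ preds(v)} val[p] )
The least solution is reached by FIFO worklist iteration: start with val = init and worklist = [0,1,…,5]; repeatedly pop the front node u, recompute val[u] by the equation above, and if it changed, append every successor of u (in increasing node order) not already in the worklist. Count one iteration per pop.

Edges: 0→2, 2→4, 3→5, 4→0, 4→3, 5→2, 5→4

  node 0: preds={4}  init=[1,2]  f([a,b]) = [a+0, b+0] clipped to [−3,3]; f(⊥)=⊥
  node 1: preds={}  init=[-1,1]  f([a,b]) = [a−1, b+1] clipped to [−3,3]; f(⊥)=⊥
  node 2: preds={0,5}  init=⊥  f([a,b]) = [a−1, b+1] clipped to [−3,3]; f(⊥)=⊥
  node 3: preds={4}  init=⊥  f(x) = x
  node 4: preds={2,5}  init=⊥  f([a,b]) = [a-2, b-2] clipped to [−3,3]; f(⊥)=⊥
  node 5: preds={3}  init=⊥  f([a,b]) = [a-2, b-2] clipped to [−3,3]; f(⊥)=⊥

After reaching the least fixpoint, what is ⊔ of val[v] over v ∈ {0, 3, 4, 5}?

Trace (16 dequeues):
  [1] u=0 | in ⊥ | out [1,2] | ==
  [2] u=1 | in ⊥ | out [-1,1] | ==
  [3] u=2 | in [1,2] | out [0,3] | prev ⊥ | push {}
  [4] u=3 | in ⊥ | out ⊥ | ==
  [5] u=4 | in [0,3] | out [-2,1] | prev ⊥ | push {0,3}
  [6] u=5 | in ⊥ | out ⊥ | ==
  [7] u=0 | in [-2,1] | out [-2,2] | prev [1,2] | push {2}
  [8] u=3 | in [-2,1] | out [-2,1] | prev ⊥ | push {5}
  [9] u=2 | in [-2,2] | out [-3,3] | prev [0,3] | push {4}
  [10] u=5 | in [-2,1] | out [-3,-1] | prev ⊥ | push {2}
  [11] u=4 | in [-3,3] | out [-3,1] | prev [-2,1] | push {0,3}
  [12] u=2 | in [-3,2] | out [-3,3] | ==
  [13] u=0 | in [-3,1] | out [-3,2] | prev [-2,2] | push {2}
  [14] u=3 | in [-3,1] | out [-3,1] | prev [-2,1] | push {5}
  [15] u=2 | in [-3,2] | out [-3,3] | ==
  [16] u=5 | in [-3,1] | out [-3,-1] | ==

Converged values:
  [0] [-3,2]
  [1] [-1,1]
  [2] [-3,3]
  [3] [-3,1]
  [4] [-3,1]
  [5] [-3,-1]

[-3,2]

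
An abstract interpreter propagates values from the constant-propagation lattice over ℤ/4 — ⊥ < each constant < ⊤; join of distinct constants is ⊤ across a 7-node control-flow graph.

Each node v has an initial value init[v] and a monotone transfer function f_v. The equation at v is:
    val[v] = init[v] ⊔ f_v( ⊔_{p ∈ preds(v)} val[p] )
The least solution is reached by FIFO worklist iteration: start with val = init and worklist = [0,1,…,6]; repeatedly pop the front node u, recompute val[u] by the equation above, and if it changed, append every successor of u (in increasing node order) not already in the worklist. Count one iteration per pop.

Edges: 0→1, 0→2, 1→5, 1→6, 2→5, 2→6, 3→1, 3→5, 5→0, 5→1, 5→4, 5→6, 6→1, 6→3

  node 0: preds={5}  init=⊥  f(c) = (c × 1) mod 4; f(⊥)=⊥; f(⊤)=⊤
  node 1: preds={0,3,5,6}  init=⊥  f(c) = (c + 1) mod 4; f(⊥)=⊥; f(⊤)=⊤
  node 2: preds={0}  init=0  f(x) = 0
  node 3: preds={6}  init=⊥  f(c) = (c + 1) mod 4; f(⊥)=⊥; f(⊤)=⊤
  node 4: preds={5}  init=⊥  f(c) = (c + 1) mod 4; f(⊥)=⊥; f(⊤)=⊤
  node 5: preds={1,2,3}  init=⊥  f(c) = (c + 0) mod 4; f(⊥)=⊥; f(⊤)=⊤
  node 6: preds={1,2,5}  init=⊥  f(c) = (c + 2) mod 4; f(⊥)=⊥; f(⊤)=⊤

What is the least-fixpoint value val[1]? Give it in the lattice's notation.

⊤

Worklist (21 pops):
  #1 pop 0: in=⊥ → ⊥ (no change)
  #2 pop 1: in=⊥ → ⊥ (no change)
  #3 pop 2: in=⊥ → 0 (no change)
  #4 pop 3: in=⊥ → ⊥ (no change)
  #5 pop 4: in=⊥ → ⊥ (no change)
  #6 pop 5: in=0 → 0 (was ⊥); enqueue [0,1,4]
  #7 pop 6: in=0 → 2 (was ⊥); enqueue [3]
  #8 pop 0: in=0 → 0 (was ⊥); enqueue [2]
  #9 pop 1: in=⊤ → ⊤ (was ⊥); enqueue [5,6]
  #10 pop 4: in=0 → 1 (was ⊥); enqueue []
  #11 pop 3: in=2 → 3 (was ⊥); enqueue [1]
  #12 pop 2: in=0 → 0 (no change)
  #13 pop 5: in=⊤ → ⊤ (was 0); enqueue [0,4]
  #14 pop 6: in=⊤ → ⊤ (was 2); enqueue [3]
  #15 pop 1: in=⊤ → ⊤ (no change)
  #16 pop 0: in=⊤ → ⊤ (was 0); enqueue [1,2]
  #17 pop 4: in=⊤ → ⊤ (was 1); enqueue []
  #18 pop 3: in=⊤ → ⊤ (was 3); enqueue [5]
  #19 pop 1: in=⊤ → ⊤ (no change)
  #20 pop 2: in=⊤ → 0 (no change)
  #21 pop 5: in=⊤ → ⊤ (no change)

Fixpoint:
  val[0] = ⊤
  val[1] = ⊤
  val[2] = 0
  val[3] = ⊤
  val[4] = ⊤
  val[5] = ⊤
  val[6] = ⊤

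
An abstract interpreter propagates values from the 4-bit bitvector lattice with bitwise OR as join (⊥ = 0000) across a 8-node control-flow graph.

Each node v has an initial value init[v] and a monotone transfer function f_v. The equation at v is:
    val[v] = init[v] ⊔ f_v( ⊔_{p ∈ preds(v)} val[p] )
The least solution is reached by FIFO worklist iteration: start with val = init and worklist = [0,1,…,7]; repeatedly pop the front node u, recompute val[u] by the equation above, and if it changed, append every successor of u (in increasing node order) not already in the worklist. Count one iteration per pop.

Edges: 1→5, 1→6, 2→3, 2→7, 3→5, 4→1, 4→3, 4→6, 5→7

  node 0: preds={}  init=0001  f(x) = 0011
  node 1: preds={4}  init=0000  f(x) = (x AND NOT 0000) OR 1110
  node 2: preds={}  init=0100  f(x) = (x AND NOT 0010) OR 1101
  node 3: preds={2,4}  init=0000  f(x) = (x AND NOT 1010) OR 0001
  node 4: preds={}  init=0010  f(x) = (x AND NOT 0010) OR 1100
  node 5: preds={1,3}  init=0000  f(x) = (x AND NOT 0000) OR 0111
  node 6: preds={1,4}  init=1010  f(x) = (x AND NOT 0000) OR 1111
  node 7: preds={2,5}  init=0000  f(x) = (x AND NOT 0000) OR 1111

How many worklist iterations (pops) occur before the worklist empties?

Worklist (10 pops):
  #1 pop 0: in=0000 → 0011 (was 0001); enqueue []
  #2 pop 1: in=0010 → 1110 (was 0000); enqueue []
  #3 pop 2: in=0000 → 1101 (was 0100); enqueue []
  #4 pop 3: in=1111 → 0101 (was 0000); enqueue []
  #5 pop 4: in=0000 → 1110 (was 0010); enqueue [1,3]
  #6 pop 5: in=1111 → 1111 (was 0000); enqueue []
  #7 pop 6: in=1110 → 1111 (was 1010); enqueue []
  #8 pop 7: in=1111 → 1111 (was 0000); enqueue []
  #9 pop 1: in=1110 → 1110 (no change)
  #10 pop 3: in=1111 → 0101 (no change)

Fixpoint:
  val[0] = 0011
  val[1] = 1110
  val[2] = 1101
  val[3] = 0101
  val[4] = 1110
  val[5] = 1111
  val[6] = 1111
  val[7] = 1111

10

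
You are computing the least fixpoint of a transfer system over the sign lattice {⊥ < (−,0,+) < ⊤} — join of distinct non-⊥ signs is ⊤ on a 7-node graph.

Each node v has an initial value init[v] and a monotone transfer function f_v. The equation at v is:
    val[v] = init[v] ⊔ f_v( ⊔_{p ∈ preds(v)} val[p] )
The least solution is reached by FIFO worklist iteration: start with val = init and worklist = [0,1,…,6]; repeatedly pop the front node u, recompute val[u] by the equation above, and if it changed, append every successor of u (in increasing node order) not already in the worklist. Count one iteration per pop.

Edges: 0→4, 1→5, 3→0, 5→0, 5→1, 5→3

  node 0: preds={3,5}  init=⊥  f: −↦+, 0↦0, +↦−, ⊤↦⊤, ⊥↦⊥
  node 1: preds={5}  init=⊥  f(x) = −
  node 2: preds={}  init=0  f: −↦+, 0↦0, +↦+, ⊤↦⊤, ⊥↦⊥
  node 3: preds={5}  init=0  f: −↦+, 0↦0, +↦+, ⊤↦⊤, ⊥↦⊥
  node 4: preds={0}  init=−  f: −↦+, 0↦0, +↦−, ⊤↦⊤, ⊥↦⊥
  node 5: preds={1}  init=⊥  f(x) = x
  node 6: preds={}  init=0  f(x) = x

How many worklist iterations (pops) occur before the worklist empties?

Worklist (12 pops):
  #1 pop 0: in=0 → 0 (was ⊥); enqueue []
  #2 pop 1: in=⊥ → − (was ⊥); enqueue []
  #3 pop 2: in=⊥ → 0 (no change)
  #4 pop 3: in=⊥ → 0 (no change)
  #5 pop 4: in=0 → ⊤ (was −); enqueue []
  #6 pop 5: in=− → − (was ⊥); enqueue [0,1,3]
  #7 pop 6: in=⊥ → 0 (no change)
  #8 pop 0: in=⊤ → ⊤ (was 0); enqueue [4]
  #9 pop 1: in=− → − (no change)
  #10 pop 3: in=− → ⊤ (was 0); enqueue [0]
  #11 pop 4: in=⊤ → ⊤ (no change)
  #12 pop 0: in=⊤ → ⊤ (no change)

Fixpoint:
  val[0] = ⊤
  val[1] = −
  val[2] = 0
  val[3] = ⊤
  val[4] = ⊤
  val[5] = −
  val[6] = 0

12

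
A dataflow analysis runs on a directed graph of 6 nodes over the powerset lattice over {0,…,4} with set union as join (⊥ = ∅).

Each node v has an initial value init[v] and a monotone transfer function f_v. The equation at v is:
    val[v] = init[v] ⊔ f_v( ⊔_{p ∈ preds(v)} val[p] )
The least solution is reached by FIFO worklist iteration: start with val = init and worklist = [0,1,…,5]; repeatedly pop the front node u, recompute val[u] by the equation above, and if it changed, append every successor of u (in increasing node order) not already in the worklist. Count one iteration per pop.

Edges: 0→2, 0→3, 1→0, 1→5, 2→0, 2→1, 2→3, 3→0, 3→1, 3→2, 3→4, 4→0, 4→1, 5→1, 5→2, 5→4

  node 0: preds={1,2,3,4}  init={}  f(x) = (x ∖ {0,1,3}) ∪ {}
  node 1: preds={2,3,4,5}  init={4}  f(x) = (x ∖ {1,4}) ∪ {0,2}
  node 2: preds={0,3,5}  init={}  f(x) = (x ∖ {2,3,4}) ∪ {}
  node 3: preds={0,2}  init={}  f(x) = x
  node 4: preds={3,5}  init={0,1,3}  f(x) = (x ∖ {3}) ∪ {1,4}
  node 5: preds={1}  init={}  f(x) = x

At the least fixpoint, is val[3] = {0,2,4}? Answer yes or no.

yes

Worklist (15 pops):
  #1 pop 0: in={0,1,3,4} → {4} (was {}); enqueue []
  #2 pop 1: in={0,1,3} → {0,2,3,4} (was {4}); enqueue [0]
  #3 pop 2: in={4} → {} (no change)
  #4 pop 3: in={4} → {4} (was {}); enqueue [1,2]
  #5 pop 4: in={4} → {0,1,3,4} (was {0,1,3}); enqueue []
  #6 pop 5: in={0,2,3,4} → {0,2,3,4} (was {}); enqueue [4]
  #7 pop 0: in={0,1,2,3,4} → {2,4} (was {4}); enqueue [3]
  #8 pop 1: in={0,1,2,3,4} → {0,2,3,4} (no change)
  #9 pop 2: in={0,2,3,4} → {0} (was {}); enqueue [0,1]
  #10 pop 4: in={0,2,3,4} → {0,1,2,3,4} (was {0,1,3,4}); enqueue []
  #11 pop 3: in={0,2,4} → {0,2,4} (was {4}); enqueue [2,4]
  #12 pop 0: in={0,1,2,3,4} → {2,4} (no change)
  #13 pop 1: in={0,1,2,3,4} → {0,2,3,4} (no change)
  #14 pop 2: in={0,2,3,4} → {0} (no change)
  #15 pop 4: in={0,2,3,4} → {0,1,2,3,4} (no change)

Fixpoint:
  val[0] = {2,4}
  val[1] = {0,2,3,4}
  val[2] = {0}
  val[3] = {0,2,4}
  val[4] = {0,1,2,3,4}
  val[5] = {0,2,3,4}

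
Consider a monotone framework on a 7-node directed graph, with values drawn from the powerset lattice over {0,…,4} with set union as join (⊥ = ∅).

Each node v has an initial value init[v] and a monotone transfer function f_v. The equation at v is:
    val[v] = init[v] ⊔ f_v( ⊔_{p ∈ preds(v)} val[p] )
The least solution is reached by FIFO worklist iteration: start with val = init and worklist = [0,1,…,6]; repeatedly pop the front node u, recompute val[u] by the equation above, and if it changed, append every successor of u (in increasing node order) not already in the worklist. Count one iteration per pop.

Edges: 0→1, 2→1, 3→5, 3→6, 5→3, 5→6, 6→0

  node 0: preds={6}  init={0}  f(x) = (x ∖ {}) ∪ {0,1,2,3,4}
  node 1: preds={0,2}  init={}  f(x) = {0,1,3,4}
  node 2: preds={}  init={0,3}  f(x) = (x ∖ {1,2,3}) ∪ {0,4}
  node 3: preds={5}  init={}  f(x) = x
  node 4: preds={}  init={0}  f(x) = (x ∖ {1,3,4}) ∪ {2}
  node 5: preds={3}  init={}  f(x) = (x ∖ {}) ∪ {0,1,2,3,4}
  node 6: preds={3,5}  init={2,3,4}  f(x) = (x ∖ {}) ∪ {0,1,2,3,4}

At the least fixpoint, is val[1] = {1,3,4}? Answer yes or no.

Trace (12 dequeues):
  [1] u=0 | in {2,3,4} | out {0,1,2,3,4} | prev {0} | push {}
  [2] u=1 | in {0,1,2,3,4} | out {0,1,3,4} | prev {} | push {}
  [3] u=2 | in {} | out {0,3,4} | prev {0,3} | push {1}
  [4] u=3 | in {} | out {} | ==
  [5] u=4 | in {} | out {0,2} | prev {0} | push {}
  [6] u=5 | in {} | out {0,1,2,3,4} | prev {} | push {3}
  [7] u=6 | in {0,1,2,3,4} | out {0,1,2,3,4} | prev {2,3,4} | push {0}
  [8] u=1 | in {0,1,2,3,4} | out {0,1,3,4} | ==
  [9] u=3 | in {0,1,2,3,4} | out {0,1,2,3,4} | prev {} | push {5,6}
  [10] u=0 | in {0,1,2,3,4} | out {0,1,2,3,4} | ==
  [11] u=5 | in {0,1,2,3,4} | out {0,1,2,3,4} | ==
  [12] u=6 | in {0,1,2,3,4} | out {0,1,2,3,4} | ==

Converged values:
  [0] {0,1,2,3,4}
  [1] {0,1,3,4}
  [2] {0,3,4}
  [3] {0,1,2,3,4}
  [4] {0,2}
  [5] {0,1,2,3,4}
  [6] {0,1,2,3,4}

no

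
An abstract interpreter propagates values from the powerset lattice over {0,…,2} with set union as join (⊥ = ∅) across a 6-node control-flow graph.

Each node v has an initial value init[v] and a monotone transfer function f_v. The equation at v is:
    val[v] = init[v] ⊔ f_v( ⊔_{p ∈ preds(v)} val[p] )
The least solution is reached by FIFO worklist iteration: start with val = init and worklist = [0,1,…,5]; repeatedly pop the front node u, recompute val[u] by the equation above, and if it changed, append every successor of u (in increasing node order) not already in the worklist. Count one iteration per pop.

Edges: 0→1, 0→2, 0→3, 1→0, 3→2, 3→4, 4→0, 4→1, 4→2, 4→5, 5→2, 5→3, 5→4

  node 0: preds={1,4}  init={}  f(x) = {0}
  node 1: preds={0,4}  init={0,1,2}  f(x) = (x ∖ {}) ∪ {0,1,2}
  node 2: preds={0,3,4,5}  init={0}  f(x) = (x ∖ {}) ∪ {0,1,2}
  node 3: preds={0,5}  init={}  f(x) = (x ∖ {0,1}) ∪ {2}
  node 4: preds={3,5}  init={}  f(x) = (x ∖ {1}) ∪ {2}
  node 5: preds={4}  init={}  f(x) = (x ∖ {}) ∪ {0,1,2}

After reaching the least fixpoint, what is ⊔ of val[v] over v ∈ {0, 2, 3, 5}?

Iteration log — 15 steps:
  step 1. node 0  ⊔preds={0,1,2}  new={0}  old={}  +wl: 
  step 2. node 1  ⊔preds={0}  new={0,1,2}  stable
  step 3. node 2  ⊔preds={0}  new={0,1,2}  old={0}  +wl: 
  step 4. node 3  ⊔preds={0}  new={2}  old={}  +wl: 2
  step 5. node 4  ⊔preds={2}  new={2}  old={}  +wl: 0,1
  step 6. node 5  ⊔preds={2}  new={0,1,2}  old={}  +wl: 3,4
  step 7. node 2  ⊔preds={0,1,2}  new={0,1,2}  stable
  step 8. node 0  ⊔preds={0,1,2}  new={0}  stable
  step 9. node 1  ⊔preds={0,2}  new={0,1,2}  stable
  step 10. node 3  ⊔preds={0,1,2}  new={2}  stable
  step 11. node 4  ⊔preds={0,1,2}  new={0,2}  old={2}  +wl: 0,1,2,5
  step 12. node 0  ⊔preds={0,1,2}  new={0}  stable
  step 13. node 1  ⊔preds={0,2}  new={0,1,2}  stable
  step 14. node 2  ⊔preds={0,1,2}  new={0,1,2}  stable
  step 15. node 5  ⊔preds={0,2}  new={0,1,2}  stable

Least fixpoint reached:
  node 0: {0}
  node 1: {0,1,2}
  node 2: {0,1,2}
  node 3: {2}
  node 4: {0,2}
  node 5: {0,1,2}

{0,1,2}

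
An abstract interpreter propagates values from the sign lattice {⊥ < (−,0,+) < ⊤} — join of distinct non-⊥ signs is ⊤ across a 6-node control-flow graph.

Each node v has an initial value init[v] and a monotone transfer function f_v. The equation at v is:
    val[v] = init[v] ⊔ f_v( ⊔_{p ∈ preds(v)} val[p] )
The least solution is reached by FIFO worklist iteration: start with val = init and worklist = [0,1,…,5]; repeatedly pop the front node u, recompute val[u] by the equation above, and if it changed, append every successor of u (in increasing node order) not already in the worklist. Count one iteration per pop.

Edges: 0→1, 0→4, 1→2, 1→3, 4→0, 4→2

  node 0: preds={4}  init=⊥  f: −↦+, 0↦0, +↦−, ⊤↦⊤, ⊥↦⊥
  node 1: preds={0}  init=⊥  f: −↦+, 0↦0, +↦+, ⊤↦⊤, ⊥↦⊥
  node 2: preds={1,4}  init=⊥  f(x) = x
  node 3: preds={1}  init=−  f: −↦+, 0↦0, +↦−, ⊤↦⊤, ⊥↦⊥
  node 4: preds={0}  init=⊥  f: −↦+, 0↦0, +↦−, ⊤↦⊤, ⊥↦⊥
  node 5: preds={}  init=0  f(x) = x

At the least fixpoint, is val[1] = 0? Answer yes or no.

Trace (6 dequeues):
  [1] u=0 | in ⊥ | out ⊥ | ==
  [2] u=1 | in ⊥ | out ⊥ | ==
  [3] u=2 | in ⊥ | out ⊥ | ==
  [4] u=3 | in ⊥ | out − | ==
  [5] u=4 | in ⊥ | out ⊥ | ==
  [6] u=5 | in ⊥ | out 0 | ==

Converged values:
  [0] ⊥
  [1] ⊥
  [2] ⊥
  [3] −
  [4] ⊥
  [5] 0

no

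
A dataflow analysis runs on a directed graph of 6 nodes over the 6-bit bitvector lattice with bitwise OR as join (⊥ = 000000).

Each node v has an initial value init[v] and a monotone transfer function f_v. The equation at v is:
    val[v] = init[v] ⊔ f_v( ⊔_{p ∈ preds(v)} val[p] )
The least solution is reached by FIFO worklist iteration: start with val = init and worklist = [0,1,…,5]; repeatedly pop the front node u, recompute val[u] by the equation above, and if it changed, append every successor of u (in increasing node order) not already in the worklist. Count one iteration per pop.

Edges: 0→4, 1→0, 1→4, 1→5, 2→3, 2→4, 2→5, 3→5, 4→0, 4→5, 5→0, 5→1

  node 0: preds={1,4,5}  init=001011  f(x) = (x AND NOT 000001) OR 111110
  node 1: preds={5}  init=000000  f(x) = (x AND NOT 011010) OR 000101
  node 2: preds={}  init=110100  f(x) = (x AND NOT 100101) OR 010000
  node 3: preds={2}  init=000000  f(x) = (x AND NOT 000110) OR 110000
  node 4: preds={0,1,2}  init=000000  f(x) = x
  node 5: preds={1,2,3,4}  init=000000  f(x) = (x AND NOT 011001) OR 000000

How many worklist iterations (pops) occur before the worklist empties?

11

Trace (11 dequeues):
  [1] u=0 | in 000000 | out 111111 | prev 001011 | push {}
  [2] u=1 | in 000000 | out 000101 | prev 000000 | push {0}
  [3] u=2 | in 000000 | out 110100 | ==
  [4] u=3 | in 110100 | out 110000 | prev 000000 | push {}
  [5] u=4 | in 111111 | out 111111 | prev 000000 | push {}
  [6] u=5 | in 111111 | out 100110 | prev 000000 | push {1}
  [7] u=0 | in 111111 | out 111111 | ==
  [8] u=1 | in 100110 | out 100101 | prev 000101 | push {0,4,5}
  [9] u=0 | in 111111 | out 111111 | ==
  [10] u=4 | in 111111 | out 111111 | ==
  [11] u=5 | in 111111 | out 100110 | ==

Converged values:
  [0] 111111
  [1] 100101
  [2] 110100
  [3] 110000
  [4] 111111
  [5] 100110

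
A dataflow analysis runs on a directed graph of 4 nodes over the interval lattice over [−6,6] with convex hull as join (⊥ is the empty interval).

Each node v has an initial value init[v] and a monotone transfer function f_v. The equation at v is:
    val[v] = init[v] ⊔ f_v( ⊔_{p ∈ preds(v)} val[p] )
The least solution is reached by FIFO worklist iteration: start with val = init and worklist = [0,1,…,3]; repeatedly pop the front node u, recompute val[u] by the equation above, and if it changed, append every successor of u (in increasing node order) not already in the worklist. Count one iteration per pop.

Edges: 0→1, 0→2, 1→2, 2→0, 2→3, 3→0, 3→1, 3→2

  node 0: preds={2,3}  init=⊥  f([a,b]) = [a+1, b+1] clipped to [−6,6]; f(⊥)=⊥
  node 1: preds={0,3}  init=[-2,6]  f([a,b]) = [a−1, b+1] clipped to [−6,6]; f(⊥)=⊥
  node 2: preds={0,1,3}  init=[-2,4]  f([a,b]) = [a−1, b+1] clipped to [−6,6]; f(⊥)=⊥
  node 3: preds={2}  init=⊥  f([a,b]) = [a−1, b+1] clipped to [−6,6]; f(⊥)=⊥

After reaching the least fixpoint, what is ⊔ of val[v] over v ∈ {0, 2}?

[-6,6]

Trace (12 dequeues):
  [1] u=0 | in [-2,4] | out [-1,5] | prev ⊥ | push {}
  [2] u=1 | in [-1,5] | out [-2,6] | ==
  [3] u=2 | in [-2,6] | out [-3,6] | prev [-2,4] | push {0}
  [4] u=3 | in [-3,6] | out [-4,6] | prev ⊥ | push {1,2}
  [5] u=0 | in [-4,6] | out [-3,6] | prev [-1,5] | push {}
  [6] u=1 | in [-4,6] | out [-5,6] | prev [-2,6] | push {}
  [7] u=2 | in [-5,6] | out [-6,6] | prev [-3,6] | push {0,3}
  [8] u=0 | in [-6,6] | out [-5,6] | prev [-3,6] | push {1,2}
  [9] u=3 | in [-6,6] | out [-6,6] | prev [-4,6] | push {0}
  [10] u=1 | in [-6,6] | out [-6,6] | prev [-5,6] | push {}
  [11] u=2 | in [-6,6] | out [-6,6] | ==
  [12] u=0 | in [-6,6] | out [-5,6] | ==

Converged values:
  [0] [-5,6]
  [1] [-6,6]
  [2] [-6,6]
  [3] [-6,6]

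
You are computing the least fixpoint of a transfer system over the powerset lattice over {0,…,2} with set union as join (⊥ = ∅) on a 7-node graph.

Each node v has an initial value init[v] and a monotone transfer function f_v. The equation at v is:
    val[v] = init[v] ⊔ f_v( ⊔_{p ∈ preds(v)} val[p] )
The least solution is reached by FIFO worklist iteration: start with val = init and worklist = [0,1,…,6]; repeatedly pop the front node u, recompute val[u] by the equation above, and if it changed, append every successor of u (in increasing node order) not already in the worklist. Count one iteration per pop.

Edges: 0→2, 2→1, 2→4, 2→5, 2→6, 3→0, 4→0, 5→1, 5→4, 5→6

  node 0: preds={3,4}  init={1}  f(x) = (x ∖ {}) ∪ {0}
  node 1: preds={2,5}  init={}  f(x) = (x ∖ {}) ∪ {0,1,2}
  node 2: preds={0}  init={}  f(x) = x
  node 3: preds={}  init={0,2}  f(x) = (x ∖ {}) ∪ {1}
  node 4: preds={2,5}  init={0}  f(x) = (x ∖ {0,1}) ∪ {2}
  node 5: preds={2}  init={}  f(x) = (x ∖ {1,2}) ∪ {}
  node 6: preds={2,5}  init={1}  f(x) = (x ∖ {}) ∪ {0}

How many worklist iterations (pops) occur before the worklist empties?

10

Trace (10 dequeues):
  [1] u=0 | in {0,2} | out {0,1,2} | prev {1} | push {}
  [2] u=1 | in {} | out {0,1,2} | prev {} | push {}
  [3] u=2 | in {0,1,2} | out {0,1,2} | prev {} | push {1}
  [4] u=3 | in {} | out {0,1,2} | prev {0,2} | push {0}
  [5] u=4 | in {0,1,2} | out {0,2} | prev {0} | push {}
  [6] u=5 | in {0,1,2} | out {0} | prev {} | push {4}
  [7] u=6 | in {0,1,2} | out {0,1,2} | prev {1} | push {}
  [8] u=1 | in {0,1,2} | out {0,1,2} | ==
  [9] u=0 | in {0,1,2} | out {0,1,2} | ==
  [10] u=4 | in {0,1,2} | out {0,2} | ==

Converged values:
  [0] {0,1,2}
  [1] {0,1,2}
  [2] {0,1,2}
  [3] {0,1,2}
  [4] {0,2}
  [5] {0}
  [6] {0,1,2}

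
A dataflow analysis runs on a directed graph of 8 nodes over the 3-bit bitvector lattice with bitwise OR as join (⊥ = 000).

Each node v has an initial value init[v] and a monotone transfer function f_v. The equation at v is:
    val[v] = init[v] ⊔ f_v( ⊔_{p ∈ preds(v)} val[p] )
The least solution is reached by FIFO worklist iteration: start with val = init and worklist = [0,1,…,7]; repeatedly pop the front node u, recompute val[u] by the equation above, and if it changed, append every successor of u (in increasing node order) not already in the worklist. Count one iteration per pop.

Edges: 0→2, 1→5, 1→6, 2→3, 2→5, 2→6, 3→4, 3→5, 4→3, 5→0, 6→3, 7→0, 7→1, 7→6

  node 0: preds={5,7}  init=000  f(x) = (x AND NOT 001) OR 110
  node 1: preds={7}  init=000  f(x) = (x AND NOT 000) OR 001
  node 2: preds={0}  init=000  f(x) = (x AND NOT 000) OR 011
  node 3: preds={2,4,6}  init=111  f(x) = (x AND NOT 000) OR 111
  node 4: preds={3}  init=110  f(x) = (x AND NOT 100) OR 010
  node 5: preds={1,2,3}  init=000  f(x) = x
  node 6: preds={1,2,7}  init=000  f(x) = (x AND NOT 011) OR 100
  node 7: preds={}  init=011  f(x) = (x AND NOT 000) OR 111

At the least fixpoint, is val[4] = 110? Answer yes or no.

no

Trace (13 dequeues):
  [1] u=0 | in 011 | out 110 | prev 000 | push {}
  [2] u=1 | in 011 | out 011 | prev 000 | push {}
  [3] u=2 | in 110 | out 111 | prev 000 | push {}
  [4] u=3 | in 111 | out 111 | ==
  [5] u=4 | in 111 | out 111 | prev 110 | push {3}
  [6] u=5 | in 111 | out 111 | prev 000 | push {0}
  [7] u=6 | in 111 | out 100 | prev 000 | push {}
  [8] u=7 | in 000 | out 111 | prev 011 | push {1,6}
  [9] u=3 | in 111 | out 111 | ==
  [10] u=0 | in 111 | out 110 | ==
  [11] u=1 | in 111 | out 111 | prev 011 | push {5}
  [12] u=6 | in 111 | out 100 | ==
  [13] u=5 | in 111 | out 111 | ==

Converged values:
  [0] 110
  [1] 111
  [2] 111
  [3] 111
  [4] 111
  [5] 111
  [6] 100
  [7] 111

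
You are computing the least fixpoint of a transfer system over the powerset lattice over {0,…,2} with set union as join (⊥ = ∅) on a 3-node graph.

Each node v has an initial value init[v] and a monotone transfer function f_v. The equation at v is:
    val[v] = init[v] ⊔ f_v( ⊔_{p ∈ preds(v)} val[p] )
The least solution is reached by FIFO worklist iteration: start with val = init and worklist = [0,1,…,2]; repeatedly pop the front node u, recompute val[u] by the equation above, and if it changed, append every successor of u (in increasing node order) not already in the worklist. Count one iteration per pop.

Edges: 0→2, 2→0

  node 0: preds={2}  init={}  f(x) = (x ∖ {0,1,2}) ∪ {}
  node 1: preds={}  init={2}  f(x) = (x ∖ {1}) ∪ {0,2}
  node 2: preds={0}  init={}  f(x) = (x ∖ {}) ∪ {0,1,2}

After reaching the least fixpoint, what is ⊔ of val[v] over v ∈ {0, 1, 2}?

{0,1,2}

Trace (4 dequeues):
  [1] u=0 | in {} | out {} | ==
  [2] u=1 | in {} | out {0,2} | prev {2} | push {}
  [3] u=2 | in {} | out {0,1,2} | prev {} | push {0}
  [4] u=0 | in {0,1,2} | out {} | ==

Converged values:
  [0] {}
  [1] {0,2}
  [2] {0,1,2}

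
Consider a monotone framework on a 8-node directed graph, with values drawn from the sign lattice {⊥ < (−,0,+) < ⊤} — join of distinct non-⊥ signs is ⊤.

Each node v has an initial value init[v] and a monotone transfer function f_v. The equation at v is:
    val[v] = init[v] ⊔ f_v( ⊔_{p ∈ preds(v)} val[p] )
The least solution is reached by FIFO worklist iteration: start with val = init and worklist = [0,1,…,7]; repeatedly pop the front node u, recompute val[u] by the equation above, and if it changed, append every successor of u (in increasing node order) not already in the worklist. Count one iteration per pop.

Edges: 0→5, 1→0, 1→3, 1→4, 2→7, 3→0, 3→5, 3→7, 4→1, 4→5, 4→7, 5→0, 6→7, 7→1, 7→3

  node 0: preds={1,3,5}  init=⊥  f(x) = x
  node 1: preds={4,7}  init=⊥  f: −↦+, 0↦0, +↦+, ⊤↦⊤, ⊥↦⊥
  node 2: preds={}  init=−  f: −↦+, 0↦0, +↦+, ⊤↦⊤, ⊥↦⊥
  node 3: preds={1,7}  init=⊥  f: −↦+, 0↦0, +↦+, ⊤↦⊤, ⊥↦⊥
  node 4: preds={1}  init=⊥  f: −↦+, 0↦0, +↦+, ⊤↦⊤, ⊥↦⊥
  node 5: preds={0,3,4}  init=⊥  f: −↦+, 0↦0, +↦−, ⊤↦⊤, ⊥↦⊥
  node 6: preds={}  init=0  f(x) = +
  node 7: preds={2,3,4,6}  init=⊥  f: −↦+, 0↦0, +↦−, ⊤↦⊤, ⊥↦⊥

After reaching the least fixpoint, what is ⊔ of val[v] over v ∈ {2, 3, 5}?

Worklist (16 pops):
  #1 pop 0: in=⊥ → ⊥ (no change)
  #2 pop 1: in=⊥ → ⊥ (no change)
  #3 pop 2: in=⊥ → − (no change)
  #4 pop 3: in=⊥ → ⊥ (no change)
  #5 pop 4: in=⊥ → ⊥ (no change)
  #6 pop 5: in=⊥ → ⊥ (no change)
  #7 pop 6: in=⊥ → ⊤ (was 0); enqueue []
  #8 pop 7: in=⊤ → ⊤ (was ⊥); enqueue [1,3]
  #9 pop 1: in=⊤ → ⊤ (was ⊥); enqueue [0,4]
  #10 pop 3: in=⊤ → ⊤ (was ⊥); enqueue [5,7]
  #11 pop 0: in=⊤ → ⊤ (was ⊥); enqueue []
  #12 pop 4: in=⊤ → ⊤ (was ⊥); enqueue [1]
  #13 pop 5: in=⊤ → ⊤ (was ⊥); enqueue [0]
  #14 pop 7: in=⊤ → ⊤ (no change)
  #15 pop 1: in=⊤ → ⊤ (no change)
  #16 pop 0: in=⊤ → ⊤ (no change)

Fixpoint:
  val[0] = ⊤
  val[1] = ⊤
  val[2] = −
  val[3] = ⊤
  val[4] = ⊤
  val[5] = ⊤
  val[6] = ⊤
  val[7] = ⊤

⊤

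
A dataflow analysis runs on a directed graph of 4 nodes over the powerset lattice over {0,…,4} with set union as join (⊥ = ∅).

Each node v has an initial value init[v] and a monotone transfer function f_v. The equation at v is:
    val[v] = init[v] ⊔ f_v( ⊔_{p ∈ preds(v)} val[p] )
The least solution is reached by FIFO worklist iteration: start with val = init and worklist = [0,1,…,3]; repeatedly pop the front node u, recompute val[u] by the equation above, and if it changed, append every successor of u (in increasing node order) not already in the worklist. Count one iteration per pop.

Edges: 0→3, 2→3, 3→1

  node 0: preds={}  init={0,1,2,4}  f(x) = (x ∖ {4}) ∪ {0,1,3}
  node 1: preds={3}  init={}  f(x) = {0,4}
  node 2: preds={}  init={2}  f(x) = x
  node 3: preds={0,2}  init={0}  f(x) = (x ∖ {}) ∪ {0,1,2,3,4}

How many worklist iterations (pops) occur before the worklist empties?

Iteration log — 5 steps:
  step 1. node 0  ⊔preds={}  new={0,1,2,3,4}  old={0,1,2,4}  +wl: 
  step 2. node 1  ⊔preds={0}  new={0,4}  old={}  +wl: 
  step 3. node 2  ⊔preds={}  new={2}  stable
  step 4. node 3  ⊔preds={0,1,2,3,4}  new={0,1,2,3,4}  old={0}  +wl: 1
  step 5. node 1  ⊔preds={0,1,2,3,4}  new={0,4}  stable

Least fixpoint reached:
  node 0: {0,1,2,3,4}
  node 1: {0,4}
  node 2: {2}
  node 3: {0,1,2,3,4}

5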